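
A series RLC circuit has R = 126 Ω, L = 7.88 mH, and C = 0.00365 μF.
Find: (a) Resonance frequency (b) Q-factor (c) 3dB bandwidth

Step 1 — Resonance condition Im(Z)=0 gives ω₀ = 1/√(LC).
Step 2 — ω₀ = 1/√(0.00788·3.65e-09) = 1.865e+05 rad/s.
Step 3 — f₀ = ω₀/(2π) = 2.968e+04 Hz.
Step 4 — Series Q: Q = ω₀L/R = 1.865e+05·0.00788/126 = 11.66.
Step 5 — 3dB bandwidth: Δω = ω₀/Q = 1.599e+04 rad/s; BW = Δω/(2π) = 2545 Hz.

(a) f₀ = 2.968e+04 Hz  (b) Q = 11.66  (c) BW = 2545 Hz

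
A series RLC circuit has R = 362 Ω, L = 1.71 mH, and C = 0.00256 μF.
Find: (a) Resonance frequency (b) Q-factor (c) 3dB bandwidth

Step 1 — Resonance: ω₀ = 1/√(LC) = 1/√(0.00171·2.56e-09) = 4.779e+05 rad/s.
Step 2 — f₀ = ω₀/(2π) = 7.607e+04 Hz.
Step 3 — Series Q: Q = ω₀L/R = 4.779e+05·0.00171/362 = 2.258.
Step 4 — Bandwidth: Δω = ω₀/Q = 2.117e+05 rad/s; BW = Δω/(2π) = 3.369e+04 Hz.

(a) f₀ = 7.607e+04 Hz  (b) Q = 2.258  (c) BW = 3.369e+04 Hz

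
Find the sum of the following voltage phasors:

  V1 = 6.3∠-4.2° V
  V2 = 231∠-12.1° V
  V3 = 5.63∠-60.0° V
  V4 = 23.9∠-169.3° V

Step 1 — Convert each phasor to rectangular form:
  V1 = 6.3·(cos(-4.2°) + j·sin(-4.2°)) = 6.283 - j0.4614 V
  V2 = 231·(cos(-12.1°) + j·sin(-12.1°)) = 225.9 - j48.42 V
  V3 = 5.63·(cos(-60.0°) + j·sin(-60.0°)) = 2.815 - j4.876 V
  V4 = 23.9·(cos(-169.3°) + j·sin(-169.3°)) = -23.48 - j4.437 V
Step 2 — Sum components: V_total = 211.5 - j58.2 V.
Step 3 — Convert to polar: |V_total| = 219.3 V, ∠V_total = -15.4°.

V_total = 219.3∠-15.4° V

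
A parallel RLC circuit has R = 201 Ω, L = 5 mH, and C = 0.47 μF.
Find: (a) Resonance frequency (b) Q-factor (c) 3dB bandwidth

Step 1 — Resonance: ω₀ = 1/√(LC) = 1/√(0.005·4.7e-07) = 2.063e+04 rad/s.
Step 2 — f₀ = ω₀/(2π) = 3283 Hz.
Step 3 — Parallel Q: Q = R/(ω₀L) = 201/(2.063e+04·0.005) = 1.949.
Step 4 — Bandwidth: Δω = ω₀/Q = 1.059e+04 rad/s; BW = Δω/(2π) = 1685 Hz.

(a) f₀ = 3283 Hz  (b) Q = 1.949  (c) BW = 1685 Hz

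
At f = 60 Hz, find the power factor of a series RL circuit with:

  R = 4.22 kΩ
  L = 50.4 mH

Step 1 — Angular frequency: ω = 2π·f = 2π·60 = 377 rad/s.
Step 2 — Component impedances:
  R: Z = R = 4220 Ω
  L: Z = jωL = j·377·0.0504 = 0 + j19 Ω
Step 3 — Series combination: Z_total = R + L = 4220 + j19 Ω = 4220∠0.3° Ω.
Step 4 — Power factor: PF = cos(φ) = Re(Z)/|Z| = 4220/4220 = 1.
Step 5 — Type: Im(Z) = 19 ⇒ lagging (phase φ = 0.3°).

PF = 1 (lagging, φ = 0.3°)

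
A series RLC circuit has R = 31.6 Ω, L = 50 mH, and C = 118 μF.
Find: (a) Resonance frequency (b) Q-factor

Step 1 — Resonance condition Im(Z)=0 gives ω₀ = 1/√(LC).
Step 2 — ω₀ = 1/√(0.05·0.000118) = 411.7 rad/s.
Step 3 — f₀ = ω₀/(2π) = 65.52 Hz.
Step 4 — Series Q: Q = ω₀L/R = 411.7·0.05/31.6 = 0.6514.

(a) f₀ = 65.52 Hz  (b) Q = 0.6514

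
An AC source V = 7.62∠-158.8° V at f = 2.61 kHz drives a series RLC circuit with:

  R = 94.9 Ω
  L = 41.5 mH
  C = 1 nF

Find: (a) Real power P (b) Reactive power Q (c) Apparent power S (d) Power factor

Step 1 — Angular frequency: ω = 2π·f = 2π·2610 = 1.64e+04 rad/s.
Step 2 — Component impedances:
  R: Z = R = 94.9 Ω
  L: Z = jωL = j·1.64e+04·0.0415 = 0 + j680.6 Ω
  C: Z = 1/(jωC) = -j/(ω·C) = 0 - j6.098e+04 Ω
Step 3 — Series combination: Z_total = R + L + C = 94.9 - j6.03e+04 Ω = 6.03e+04∠-89.9° Ω.
Step 4 — Source phasor: V = 7.62∠-158.8° V = -7.104 - j2.756 V.
Step 5 — Current: I = V / Z = 4.551e-05 - j0.0001179 A = 0.0001264∠-68.9° A.
Step 6 — Complex power: S = V·I* = 1.516e-06 - j0.0009629 VA.
Step 7 — Real power: P = Re(S) = 1.516e-06 W.
Step 8 — Reactive power: Q = Im(S) = -0.0009629 VAR.
Step 9 — Apparent power: |S| = 0.000963 VA.
Step 10 — Power factor: PF = P/|S| = 0.001574 (leading).

(a) P = 1.516e-06 W  (b) Q = -0.0009629 VAR  (c) S = 0.000963 VA  (d) PF = 0.001574 (leading)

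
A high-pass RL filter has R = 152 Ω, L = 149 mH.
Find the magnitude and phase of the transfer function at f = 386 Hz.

Step 1 — Angular frequency: ω = 2π·386 = 2425 rad/s.
Step 2 — Transfer function: H(jω) = jωL/(R + jωL).
Step 3 — Numerator jωL = j·361.4; denominator R + jωL = 152 + j361.4.
Step 4 — H = 0.8497 + j0.3574.
Step 5 — Magnitude: |H| = 0.9218 (-0.7 dB); phase: φ = 22.8°.

|H| = 0.9218 (-0.7 dB), φ = 22.8°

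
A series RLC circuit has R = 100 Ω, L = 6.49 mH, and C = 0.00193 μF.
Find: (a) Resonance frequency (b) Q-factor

Step 1 — Resonance condition Im(Z)=0 gives ω₀ = 1/√(LC).
Step 2 — ω₀ = 1/√(0.00649·1.93e-09) = 2.826e+05 rad/s.
Step 3 — f₀ = ω₀/(2π) = 4.497e+04 Hz.
Step 4 — Series Q: Q = ω₀L/R = 2.826e+05·0.00649/100 = 18.34.

(a) f₀ = 4.497e+04 Hz  (b) Q = 18.34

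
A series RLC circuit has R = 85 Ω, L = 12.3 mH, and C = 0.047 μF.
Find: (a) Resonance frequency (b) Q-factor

Step 1 — Resonance condition Im(Z)=0 gives ω₀ = 1/√(LC).
Step 2 — ω₀ = 1/√(0.0123·4.7e-08) = 4.159e+04 rad/s.
Step 3 — f₀ = ω₀/(2π) = 6619 Hz.
Step 4 — Series Q: Q = ω₀L/R = 4.159e+04·0.0123/85 = 6.018.

(a) f₀ = 6619 Hz  (b) Q = 6.018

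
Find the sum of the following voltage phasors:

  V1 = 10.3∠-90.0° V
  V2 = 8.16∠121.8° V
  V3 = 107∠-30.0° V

Step 1 — Convert each phasor to rectangular form:
  V1 = 10.3·(cos(-90.0°) + j·sin(-90.0°)) = 0 - j10.3 V
  V2 = 8.16·(cos(121.8°) + j·sin(121.8°)) = -4.3 + j6.935 V
  V3 = 107·(cos(-30.0°) + j·sin(-30.0°)) = 92.66 - j53.5 V
Step 2 — Sum components: V_total = 88.36 - j56.86 V.
Step 3 — Convert to polar: |V_total| = 105.1 V, ∠V_total = -32.8°.

V_total = 105.1∠-32.8° V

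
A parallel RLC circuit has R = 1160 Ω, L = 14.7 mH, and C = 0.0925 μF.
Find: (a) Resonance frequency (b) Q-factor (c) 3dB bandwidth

Step 1 — Resonance: ω₀ = 1/√(LC) = 1/√(0.0147·9.25e-08) = 2.712e+04 rad/s.
Step 2 — f₀ = ω₀/(2π) = 4316 Hz.
Step 3 — Parallel Q: Q = R/(ω₀L) = 1160/(2.712e+04·0.0147) = 2.91.
Step 4 — Bandwidth: Δω = ω₀/Q = 9320 rad/s; BW = Δω/(2π) = 1483 Hz.

(a) f₀ = 4316 Hz  (b) Q = 2.91  (c) BW = 1483 Hz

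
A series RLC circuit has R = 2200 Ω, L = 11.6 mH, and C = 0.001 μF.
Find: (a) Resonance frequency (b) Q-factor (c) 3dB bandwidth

Step 1 — Resonance condition Im(Z)=0 gives ω₀ = 1/√(LC).
Step 2 — ω₀ = 1/√(0.0116·1e-09) = 2.936e+05 rad/s.
Step 3 — f₀ = ω₀/(2π) = 4.673e+04 Hz.
Step 4 — Series Q: Q = ω₀L/R = 2.936e+05·0.0116/2200 = 1.548.
Step 5 — 3dB bandwidth: Δω = ω₀/Q = 1.897e+05 rad/s; BW = Δω/(2π) = 3.018e+04 Hz.

(a) f₀ = 4.673e+04 Hz  (b) Q = 1.548  (c) BW = 3.018e+04 Hz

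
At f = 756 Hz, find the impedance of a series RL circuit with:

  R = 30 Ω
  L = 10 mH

Step 1 — Angular frequency: ω = 2π·f = 2π·756 = 4750 rad/s.
Step 2 — Component impedances:
  R: Z = R = 30 Ω
  L: Z = jωL = j·4750·0.01 = 0 + j47.5 Ω
Step 3 — Series combination: Z_total = R + L = 30 + j47.5 Ω = 56.18∠57.7° Ω.

Z = 30 + j47.5 Ω = 56.18∠57.7° Ω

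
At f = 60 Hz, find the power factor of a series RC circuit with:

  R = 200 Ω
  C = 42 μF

Step 1 — Angular frequency: ω = 2π·f = 2π·60 = 377 rad/s.
Step 2 — Component impedances:
  R: Z = R = 200 Ω
  C: Z = 1/(jωC) = -j/(ω·C) = 0 - j63.16 Ω
Step 3 — Series combination: Z_total = R + C = 200 - j63.16 Ω = 209.7∠-17.5° Ω.
Step 4 — Power factor: PF = cos(φ) = Re(Z)/|Z| = 200/209.74 = 0.9536.
Step 5 — Type: Im(Z) = -63.16 ⇒ leading (phase φ = -17.5°).

PF = 0.9536 (leading, φ = -17.5°)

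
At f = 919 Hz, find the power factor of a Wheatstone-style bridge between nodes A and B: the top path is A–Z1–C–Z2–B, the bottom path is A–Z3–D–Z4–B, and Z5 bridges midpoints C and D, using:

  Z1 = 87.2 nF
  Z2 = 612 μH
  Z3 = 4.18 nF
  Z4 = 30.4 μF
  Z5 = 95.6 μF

Step 1 — Angular frequency: ω = 2π·f = 2π·919 = 5774 rad/s.
Step 2 — Component impedances:
  Z1: Z = 1/(jωC) = -j/(ω·C) = 0 - j1986 Ω
  Z2: Z = jωL = j·5774·0.000612 = 0 + j3.534 Ω
  Z3: Z = 1/(jωC) = -j/(ω·C) = 0 - j4.143e+04 Ω
  Z4: Z = 1/(jωC) = -j/(ω·C) = 0 - j5.697 Ω
  Z5: Z = 1/(jωC) = -j/(ω·C) = 0 - j1.812 Ω
Step 3 — Bridge requires nodal analysis (the Z5 bridge couples midpoints C and D, so the two paths cannot be reduced to a simple series/parallel combination). Setting node B to ground and injecting 1 A at node A, the 3-node admittance system at A, C, D solves to V_A = Z_AB = 0 - j1889 Ω = 1889∠-90.0° Ω.
Step 4 — Power factor: PF = cos(φ) = Re(Z)/|Z| = 0/1889 = 0.
Step 5 — Type: Im(Z) = -1889 ⇒ leading (phase φ = -90.0°).

PF = 0 (leading, φ = -90.0°)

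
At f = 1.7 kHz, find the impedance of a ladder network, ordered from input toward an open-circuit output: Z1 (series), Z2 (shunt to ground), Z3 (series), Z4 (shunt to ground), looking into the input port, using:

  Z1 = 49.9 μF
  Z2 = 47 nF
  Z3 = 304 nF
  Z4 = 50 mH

Step 1 — Angular frequency: ω = 2π·f = 2π·1700 = 1.068e+04 rad/s.
Step 2 — Component impedances:
  Z1: Z = 1/(jωC) = -j/(ω·C) = 0 - j1.876 Ω
  Z2: Z = 1/(jωC) = -j/(ω·C) = 0 - j1992 Ω
  Z3: Z = 1/(jωC) = -j/(ω·C) = 0 - j308 Ω
  Z4: Z = jωL = j·1.068e+04·0.05 = 0 + j534.1 Ω
Step 3 — Ladder network (open output): work backward from the far end, alternating series and parallel combinations. Z_in = 0 + j253.2 Ω = 253.2∠90.0° Ω.

Z = 0 + j253.2 Ω = 253.2∠90.0° Ω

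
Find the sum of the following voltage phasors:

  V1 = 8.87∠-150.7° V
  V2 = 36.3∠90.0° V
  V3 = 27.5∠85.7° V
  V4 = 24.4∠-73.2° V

Step 1 — Convert each phasor to rectangular form:
  V1 = 8.87·(cos(-150.7°) + j·sin(-150.7°)) = -7.735 - j4.341 V
  V2 = 36.3·(cos(90.0°) + j·sin(90.0°)) = 0 + j36.3 V
  V3 = 27.5·(cos(85.7°) + j·sin(85.7°)) = 2.062 + j27.42 V
  V4 = 24.4·(cos(-73.2°) + j·sin(-73.2°)) = 7.052 - j23.36 V
Step 2 — Sum components: V_total = 1.379 + j36.02 V.
Step 3 — Convert to polar: |V_total| = 36.05 V, ∠V_total = 87.8°.

V_total = 36.05∠87.8° V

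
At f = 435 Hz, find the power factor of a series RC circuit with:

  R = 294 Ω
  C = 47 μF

Step 1 — Angular frequency: ω = 2π·f = 2π·435 = 2733 rad/s.
Step 2 — Component impedances:
  R: Z = R = 294 Ω
  C: Z = 1/(jωC) = -j/(ω·C) = 0 - j7.785 Ω
Step 3 — Series combination: Z_total = R + C = 294 - j7.785 Ω = 294.1∠-1.5° Ω.
Step 4 — Power factor: PF = cos(φ) = Re(Z)/|Z| = 294/294.103 = 0.9996.
Step 5 — Type: Im(Z) = -7.785 ⇒ leading (phase φ = -1.5°).

PF = 0.9996 (leading, φ = -1.5°)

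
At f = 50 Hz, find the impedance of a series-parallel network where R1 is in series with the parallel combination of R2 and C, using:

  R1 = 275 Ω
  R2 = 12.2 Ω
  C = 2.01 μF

Step 1 — Angular frequency: ω = 2π·f = 2π·50 = 314.2 rad/s.
Step 2 — Component impedances:
  R1: Z = R = 275 Ω
  R2: Z = R = 12.2 Ω
  C: Z = 1/(jωC) = -j/(ω·C) = 0 - j1584 Ω
Step 3 — Parallel branch: R2 || C = 1/(1/R2 + 1/C) = 12.2 - j0.09398 Ω.
Step 4 — Series with R1: Z_total = R1 + (R2 || C) = 287.2 - j0.09398 Ω = 287.2∠-0.0° Ω.

Z = 287.2 - j0.09398 Ω = 287.2∠-0.0° Ω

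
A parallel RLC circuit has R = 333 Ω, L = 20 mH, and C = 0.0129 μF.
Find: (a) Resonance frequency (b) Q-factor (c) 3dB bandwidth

Step 1 — Resonance: ω₀ = 1/√(LC) = 1/√(0.02·1.29e-08) = 6.226e+04 rad/s.
Step 2 — f₀ = ω₀/(2π) = 9909 Hz.
Step 3 — Parallel Q: Q = R/(ω₀L) = 333/(6.226e+04·0.02) = 0.2674.
Step 4 — Bandwidth: Δω = ω₀/Q = 2.328e+05 rad/s; BW = Δω/(2π) = 3.705e+04 Hz.

(a) f₀ = 9909 Hz  (b) Q = 0.2674  (c) BW = 3.705e+04 Hz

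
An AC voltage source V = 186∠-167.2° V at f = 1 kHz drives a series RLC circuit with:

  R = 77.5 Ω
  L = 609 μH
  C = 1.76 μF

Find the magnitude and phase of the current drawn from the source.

Step 1 — Angular frequency: ω = 2π·f = 2π·1000 = 6283 rad/s.
Step 2 — Component impedances:
  R: Z = R = 77.5 Ω
  L: Z = jωL = j·6283·0.000609 = 0 + j3.826 Ω
  C: Z = 1/(jωC) = -j/(ω·C) = 0 - j90.43 Ω
Step 3 — Series combination: Z_total = R + L + C = 77.5 - j86.6 Ω = 116.2∠-48.2° Ω.
Step 4 — Source phasor: V = 186∠-167.2° V = -181.4 - j41.21 V.
Step 5 — Ohm's law: I = V / Z_total = (-181.4 - j41.21) / (77.5 - j86.6) = -0.7765 - j1.399 A.
Step 6 — Convert to polar: |I| = 1.6 A, ∠I = -119.0°.

I = 1.6∠-119.0° A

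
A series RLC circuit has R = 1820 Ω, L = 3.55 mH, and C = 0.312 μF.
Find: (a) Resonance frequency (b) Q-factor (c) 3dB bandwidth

Step 1 — Resonance condition Im(Z)=0 gives ω₀ = 1/√(LC).
Step 2 — ω₀ = 1/√(0.00355·3.12e-07) = 3.005e+04 rad/s.
Step 3 — f₀ = ω₀/(2π) = 4782 Hz.
Step 4 — Series Q: Q = ω₀L/R = 3.005e+04·0.00355/1820 = 0.05861.
Step 5 — 3dB bandwidth: Δω = ω₀/Q = 5.127e+05 rad/s; BW = Δω/(2π) = 8.159e+04 Hz.

(a) f₀ = 4782 Hz  (b) Q = 0.05861  (c) BW = 8.159e+04 Hz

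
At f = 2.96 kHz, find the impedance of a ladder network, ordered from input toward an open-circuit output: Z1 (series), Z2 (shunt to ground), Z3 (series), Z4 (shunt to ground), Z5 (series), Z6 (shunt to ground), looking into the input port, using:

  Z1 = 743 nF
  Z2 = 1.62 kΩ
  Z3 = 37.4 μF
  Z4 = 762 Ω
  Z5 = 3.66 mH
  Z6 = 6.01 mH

Step 1 — Angular frequency: ω = 2π·f = 2π·2960 = 1.86e+04 rad/s.
Step 2 — Component impedances:
  Z1: Z = 1/(jωC) = -j/(ω·C) = 0 - j72.37 Ω
  Z2: Z = R = 1620 Ω
  Z3: Z = 1/(jωC) = -j/(ω·C) = 0 - j1.438 Ω
  Z4: Z = R = 762 Ω
  Z5: Z = jωL = j·1.86e+04·0.00366 = 0 + j68.07 Ω
  Z6: Z = jωL = j·1.86e+04·0.00601 = 0 + j111.8 Ω
Step 3 — Ladder network (open output): work backward from the far end, alternating series and parallel combinations. Z_in = 55.43 + j86.82 Ω = 103∠57.4° Ω.

Z = 55.43 + j86.82 Ω = 103∠57.4° Ω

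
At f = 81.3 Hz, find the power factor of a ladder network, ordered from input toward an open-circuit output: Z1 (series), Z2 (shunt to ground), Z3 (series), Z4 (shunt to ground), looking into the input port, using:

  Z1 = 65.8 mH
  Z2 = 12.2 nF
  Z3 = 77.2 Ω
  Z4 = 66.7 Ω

Step 1 — Angular frequency: ω = 2π·f = 2π·81.3 = 510.8 rad/s.
Step 2 — Component impedances:
  Z1: Z = jωL = j·510.8·0.0658 = 0 + j33.61 Ω
  Z2: Z = 1/(jωC) = -j/(ω·C) = 0 - j1.605e+05 Ω
  Z3: Z = R = 77.2 Ω
  Z4: Z = R = 66.7 Ω
Step 3 — Ladder network (open output): work backward from the far end, alternating series and parallel combinations. Z_in = 143.9 + j33.48 Ω = 147.7∠13.1° Ω.
Step 4 — Power factor: PF = cos(φ) = Re(Z)/|Z| = 143.9/147.74 = 0.974.
Step 5 — Type: Im(Z) = 33.48 ⇒ lagging (phase φ = 13.1°).

PF = 0.974 (lagging, φ = 13.1°)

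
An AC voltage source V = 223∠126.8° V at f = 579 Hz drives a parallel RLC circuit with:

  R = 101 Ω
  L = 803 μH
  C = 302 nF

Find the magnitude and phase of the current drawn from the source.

Step 1 — Angular frequency: ω = 2π·f = 2π·579 = 3638 rad/s.
Step 2 — Component impedances:
  R: Z = R = 101 Ω
  L: Z = jωL = j·3638·0.000803 = 0 + j2.921 Ω
  C: Z = 1/(jωC) = -j/(ω·C) = 0 - j910.2 Ω
Step 3 — Parallel combination: 1/Z_total = 1/R + 1/L + 1/C; Z_total = 0.08497 + j2.928 Ω = 2.929∠88.3° Ω.
Step 4 — Source phasor: V = 223∠126.8° V = -133.6 + j178.6 V.
Step 5 — Ohm's law: I = V / Z_total = (-133.6 + j178.6) / (0.08497 + j2.928) = 59.61 + j47.35 A.
Step 6 — Convert to polar: |I| = 76.12 A, ∠I = 38.5°.

I = 76.12∠38.5° A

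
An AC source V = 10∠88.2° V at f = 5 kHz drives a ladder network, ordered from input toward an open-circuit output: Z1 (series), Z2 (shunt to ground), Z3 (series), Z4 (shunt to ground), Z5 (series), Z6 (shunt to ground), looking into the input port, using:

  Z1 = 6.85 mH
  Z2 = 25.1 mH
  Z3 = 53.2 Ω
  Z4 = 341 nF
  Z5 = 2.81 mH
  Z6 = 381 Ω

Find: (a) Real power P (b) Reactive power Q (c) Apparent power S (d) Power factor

Step 1 — Angular frequency: ω = 2π·f = 2π·5000 = 3.142e+04 rad/s.
Step 2 — Component impedances:
  Z1: Z = jωL = j·3.142e+04·0.00685 = 0 + j215.2 Ω
  Z2: Z = jωL = j·3.142e+04·0.0251 = 0 + j788.5 Ω
  Z3: Z = R = 53.2 Ω
  Z4: Z = 1/(jωC) = -j/(ω·C) = 0 - j93.35 Ω
  Z5: Z = jωL = j·3.142e+04·0.00281 = 0 + j88.28 Ω
  Z6: Z = R = 381 Ω
Step 3 — Ladder network (open output): work backward from the far end, alternating series and parallel combinations. Z_in = 96.62 + j120.3 Ω = 154.3∠51.2° Ω.
Step 4 — Source phasor: V = 10∠88.2° V = 0.3141 + j9.995 V.
Step 5 — Current: I = V / Z = 0.05178 + j0.03899 A = 0.06482∠37.0° A.
Step 6 — Complex power: S = V·I* = 0.4059 + j0.5053 VA.
Step 7 — Real power: P = Re(S) = 0.4059 W.
Step 8 — Reactive power: Q = Im(S) = 0.5053 VAR.
Step 9 — Apparent power: |S| = 0.6482 VA.
Step 10 — Power factor: PF = P/|S| = 0.6263 (lagging).

(a) P = 0.4059 W  (b) Q = 0.5053 VAR  (c) S = 0.6482 VA  (d) PF = 0.6263 (lagging)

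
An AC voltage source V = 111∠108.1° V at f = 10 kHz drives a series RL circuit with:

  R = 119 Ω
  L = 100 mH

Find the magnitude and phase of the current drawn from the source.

Step 1 — Angular frequency: ω = 2π·f = 2π·1e+04 = 6.283e+04 rad/s.
Step 2 — Component impedances:
  R: Z = R = 119 Ω
  L: Z = jωL = j·6.283e+04·0.1 = 0 + j6283 Ω
Step 3 — Series combination: Z_total = R + L = 119 + j6283 Ω = 6284∠88.9° Ω.
Step 4 — Source phasor: V = 111∠108.1° V = -34.49 + j105.5 V.
Step 5 — Ohm's law: I = V / Z_total = (-34.49 + j105.5) / (119 + j6283) = 0.01668 + j0.005804 A.
Step 6 — Convert to polar: |I| = 0.01766 A, ∠I = 19.2°.

I = 0.01766∠19.2° A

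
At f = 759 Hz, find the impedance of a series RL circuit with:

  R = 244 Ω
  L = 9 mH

Step 1 — Angular frequency: ω = 2π·f = 2π·759 = 4769 rad/s.
Step 2 — Component impedances:
  R: Z = R = 244 Ω
  L: Z = jωL = j·4769·0.009 = 0 + j42.92 Ω
Step 3 — Series combination: Z_total = R + L = 244 + j42.92 Ω = 247.7∠10.0° Ω.

Z = 244 + j42.92 Ω = 247.7∠10.0° Ω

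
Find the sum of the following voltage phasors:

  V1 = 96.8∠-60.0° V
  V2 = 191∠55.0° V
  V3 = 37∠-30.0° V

Step 1 — Convert each phasor to rectangular form:
  V1 = 96.8·(cos(-60.0°) + j·sin(-60.0°)) = 48.4 - j83.83 V
  V2 = 191·(cos(55.0°) + j·sin(55.0°)) = 109.6 + j156.5 V
  V3 = 37·(cos(-30.0°) + j·sin(-30.0°)) = 32.04 - j18.5 V
Step 2 — Sum components: V_total = 190 + j54.13 V.
Step 3 — Convert to polar: |V_total| = 197.6 V, ∠V_total = 15.9°.

V_total = 197.6∠15.9° V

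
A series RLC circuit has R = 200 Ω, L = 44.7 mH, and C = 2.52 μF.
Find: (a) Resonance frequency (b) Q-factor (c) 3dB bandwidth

Step 1 — Resonance: ω₀ = 1/√(LC) = 1/√(0.0447·2.52e-06) = 2980 rad/s.
Step 2 — f₀ = ω₀/(2π) = 474.2 Hz.
Step 3 — Series Q: Q = ω₀L/R = 2980·0.0447/200 = 0.6659.
Step 4 — Bandwidth: Δω = ω₀/Q = 4474 rad/s; BW = Δω/(2π) = 712.1 Hz.

(a) f₀ = 474.2 Hz  (b) Q = 0.6659  (c) BW = 712.1 Hz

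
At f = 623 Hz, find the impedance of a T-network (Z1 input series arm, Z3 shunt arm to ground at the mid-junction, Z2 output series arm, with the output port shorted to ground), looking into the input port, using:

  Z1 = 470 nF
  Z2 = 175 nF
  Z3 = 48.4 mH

Step 1 — Angular frequency: ω = 2π·f = 2π·623 = 3914 rad/s.
Step 2 — Component impedances:
  Z1: Z = 1/(jωC) = -j/(ω·C) = 0 - j543.5 Ω
  Z2: Z = 1/(jωC) = -j/(ω·C) = 0 - j1460 Ω
  Z3: Z = jωL = j·3914·0.0484 = 0 + j189.5 Ω
Step 3 — With the output port shorted to ground, the output series arm Z2 runs from the junction to ground; the shunt arm Z3 also runs from the junction to ground. They appear in parallel: Z3 || Z2 = 0 + j217.7 Ω.
Step 4 — Series with input arm Z1: Z_in = Z1 + (Z3 || Z2) = 0 - j325.8 Ω = 325.8∠-90.0° Ω.

Z = 0 - j325.8 Ω = 325.8∠-90.0° Ω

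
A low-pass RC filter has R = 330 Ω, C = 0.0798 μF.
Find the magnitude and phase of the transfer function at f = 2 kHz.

Step 1 — Angular frequency: ω = 2π·2000 = 1.257e+04 rad/s.
Step 2 — Transfer function: H(jω) = 1/(1 + jωRC).
Step 3 — Denominator: 1 + jωRC = 1 + j·1.257e+04·330·7.98e-08 = 1 + j0.3309.
Step 4 — H = 0.9013 - j0.2983.
Step 5 — Magnitude: |H| = 0.9494 (-0.5 dB); phase: φ = -18.3°.

|H| = 0.9494 (-0.5 dB), φ = -18.3°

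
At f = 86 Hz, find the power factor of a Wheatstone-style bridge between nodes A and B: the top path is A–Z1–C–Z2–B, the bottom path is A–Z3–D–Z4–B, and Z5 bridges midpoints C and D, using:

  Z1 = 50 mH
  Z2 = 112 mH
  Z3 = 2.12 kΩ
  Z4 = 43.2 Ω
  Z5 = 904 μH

Step 1 — Angular frequency: ω = 2π·f = 2π·86 = 540.4 rad/s.
Step 2 — Component impedances:
  Z1: Z = jωL = j·540.4·0.05 = 0 + j27.02 Ω
  Z2: Z = jωL = j·540.4·0.112 = 0 + j60.52 Ω
  Z3: Z = R = 2120 Ω
  Z4: Z = R = 43.2 Ω
  Z5: Z = jωL = j·540.4·0.000904 = 0 + j0.4885 Ω
Step 3 — Bridge requires nodal analysis (the Z5 bridge couples midpoints C and D, so the two paths cannot be reduced to a simple series/parallel combination). Setting node B to ground and injecting 1 A at node A, the 3-node admittance system at A, C, D solves to V_A = Z_AB = 28.67 + j47.55 Ω = 55.53∠58.9° Ω.
Step 4 — Power factor: PF = cos(φ) = Re(Z)/|Z| = 28.67/55.53 = 0.5163.
Step 5 — Type: Im(Z) = 47.55 ⇒ lagging (phase φ = 58.9°).

PF = 0.5163 (lagging, φ = 58.9°)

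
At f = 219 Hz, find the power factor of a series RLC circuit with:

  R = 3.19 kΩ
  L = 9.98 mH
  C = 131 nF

Step 1 — Angular frequency: ω = 2π·f = 2π·219 = 1376 rad/s.
Step 2 — Component impedances:
  R: Z = R = 3190 Ω
  L: Z = jωL = j·1376·0.00998 = 0 + j13.73 Ω
  C: Z = 1/(jωC) = -j/(ω·C) = 0 - j5548 Ω
Step 3 — Series combination: Z_total = R + L + C = 3190 - j5534 Ω = 6387∠-60.0° Ω.
Step 4 — Power factor: PF = cos(φ) = Re(Z)/|Z| = 3190/6387.5 = 0.4994.
Step 5 — Type: Im(Z) = -5534 ⇒ leading (phase φ = -60.0°).

PF = 0.4994 (leading, φ = -60.0°)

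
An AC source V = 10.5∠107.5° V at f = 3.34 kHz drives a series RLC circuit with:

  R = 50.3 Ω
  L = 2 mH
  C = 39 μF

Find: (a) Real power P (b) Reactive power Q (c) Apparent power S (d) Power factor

Step 1 — Angular frequency: ω = 2π·f = 2π·3340 = 2.099e+04 rad/s.
Step 2 — Component impedances:
  R: Z = R = 50.3 Ω
  L: Z = jωL = j·2.099e+04·0.002 = 0 + j41.97 Ω
  C: Z = 1/(jωC) = -j/(ω·C) = 0 - j1.222 Ω
Step 3 — Series combination: Z_total = R + L + C = 50.3 + j40.75 Ω = 64.74∠39.0° Ω.
Step 4 — Source phasor: V = 10.5∠107.5° V = -3.157 + j10.01 V.
Step 5 — Current: I = V / Z = 0.05948 + j0.1509 A = 0.1622∠68.5° A.
Step 6 — Complex power: S = V·I* = 1.323 + j1.072 VA.
Step 7 — Real power: P = Re(S) = 1.323 W.
Step 8 — Reactive power: Q = Im(S) = 1.072 VAR.
Step 9 — Apparent power: |S| = 1.703 VA.
Step 10 — Power factor: PF = P/|S| = 0.777 (lagging).

(a) P = 1.323 W  (b) Q = 1.072 VAR  (c) S = 1.703 VA  (d) PF = 0.777 (lagging)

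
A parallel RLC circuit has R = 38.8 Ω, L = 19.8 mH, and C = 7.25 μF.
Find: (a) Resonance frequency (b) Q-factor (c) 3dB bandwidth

Step 1 — Resonance: ω₀ = 1/√(LC) = 1/√(0.0198·7.25e-06) = 2639 rad/s.
Step 2 — f₀ = ω₀/(2π) = 420.1 Hz.
Step 3 — Parallel Q: Q = R/(ω₀L) = 38.8/(2639·0.0198) = 0.7425.
Step 4 — Bandwidth: Δω = ω₀/Q = 3555 rad/s; BW = Δω/(2π) = 565.8 Hz.

(a) f₀ = 420.1 Hz  (b) Q = 0.7425  (c) BW = 565.8 Hz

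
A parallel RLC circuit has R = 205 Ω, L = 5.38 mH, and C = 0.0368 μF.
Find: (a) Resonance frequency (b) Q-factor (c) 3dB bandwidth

Step 1 — Resonance: ω₀ = 1/√(LC) = 1/√(0.00538·3.68e-08) = 7.107e+04 rad/s.
Step 2 — f₀ = ω₀/(2π) = 1.131e+04 Hz.
Step 3 — Parallel Q: Q = R/(ω₀L) = 205/(7.107e+04·0.00538) = 0.5362.
Step 4 — Bandwidth: Δω = ω₀/Q = 1.326e+05 rad/s; BW = Δω/(2π) = 2.11e+04 Hz.

(a) f₀ = 1.131e+04 Hz  (b) Q = 0.5362  (c) BW = 2.11e+04 Hz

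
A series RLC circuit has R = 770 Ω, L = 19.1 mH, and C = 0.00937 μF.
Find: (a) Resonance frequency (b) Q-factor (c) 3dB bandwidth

Step 1 — Resonance condition Im(Z)=0 gives ω₀ = 1/√(LC).
Step 2 — ω₀ = 1/√(0.0191·9.37e-09) = 7.475e+04 rad/s.
Step 3 — f₀ = ω₀/(2π) = 1.19e+04 Hz.
Step 4 — Series Q: Q = ω₀L/R = 7.475e+04·0.0191/770 = 1.854.
Step 5 — 3dB bandwidth: Δω = ω₀/Q = 4.031e+04 rad/s; BW = Δω/(2π) = 6416 Hz.

(a) f₀ = 1.19e+04 Hz  (b) Q = 1.854  (c) BW = 6416 Hz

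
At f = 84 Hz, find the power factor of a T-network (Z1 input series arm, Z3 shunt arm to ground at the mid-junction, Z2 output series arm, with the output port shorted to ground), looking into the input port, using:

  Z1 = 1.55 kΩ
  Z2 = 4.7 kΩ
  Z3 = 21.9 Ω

Step 1 — Angular frequency: ω = 2π·f = 2π·84 = 527.8 rad/s.
Step 2 — Component impedances:
  Z1: Z = R = 1550 Ω
  Z2: Z = R = 4700 Ω
  Z3: Z = R = 21.9 Ω
Step 3 — With the output port shorted to ground, the output series arm Z2 runs from the junction to ground; the shunt arm Z3 also runs from the junction to ground. They appear in parallel: Z3 || Z2 = 21.8 Ω.
Step 4 — Series with input arm Z1: Z_in = Z1 + (Z3 || Z2) = 1572 Ω = 1572∠0.0° Ω.
Step 5 — Power factor: PF = cos(φ) = Re(Z)/|Z| = 1572/1572 = 1.
Step 6 — Type: Im(Z) = 0 ⇒ unity (phase φ = 0.0°).

PF = 1 (unity, φ = 0.0°)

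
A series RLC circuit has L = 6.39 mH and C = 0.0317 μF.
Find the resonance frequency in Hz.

Step 1 — Resonance condition Im(Z)=0 gives ω₀ = 1/√(LC).
Step 2 — ω₀ = 1/√(0.00639·3.17e-08) = 7.026e+04 rad/s.
Step 3 — f₀ = ω₀/(2π) = 1.118e+04 Hz.

f₀ = 1.118e+04 Hz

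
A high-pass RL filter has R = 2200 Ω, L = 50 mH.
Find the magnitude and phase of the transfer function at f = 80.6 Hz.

Step 1 — Angular frequency: ω = 2π·80.6 = 506.4 rad/s.
Step 2 — Transfer function: H(jω) = jωL/(R + jωL).
Step 3 — Numerator jωL = j·25.32; denominator R + jωL = 2200 + j25.32.
Step 4 — H = 0.0001325 + j0.01151.
Step 5 — Magnitude: |H| = 0.01151 (-38.8 dB); phase: φ = 89.3°.

|H| = 0.01151 (-38.8 dB), φ = 89.3°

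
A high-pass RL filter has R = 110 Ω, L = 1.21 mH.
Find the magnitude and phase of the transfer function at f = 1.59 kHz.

Step 1 — Angular frequency: ω = 2π·1590 = 9990 rad/s.
Step 2 — Transfer function: H(jω) = jωL/(R + jωL).
Step 3 — Numerator jωL = j·12.09; denominator R + jωL = 110 + j12.09.
Step 4 — H = 0.01193 + j0.1086.
Step 5 — Magnitude: |H| = 0.1092 (-19.2 dB); phase: φ = 83.7°.

|H| = 0.1092 (-19.2 dB), φ = 83.7°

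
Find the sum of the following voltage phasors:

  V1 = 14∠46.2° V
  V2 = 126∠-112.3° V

Step 1 — Convert each phasor to rectangular form:
  V1 = 14·(cos(46.2°) + j·sin(46.2°)) = 9.69 + j10.1 V
  V2 = 126·(cos(-112.3°) + j·sin(-112.3°)) = -47.81 - j116.6 V
Step 2 — Sum components: V_total = -38.12 - j106.5 V.
Step 3 — Convert to polar: |V_total| = 113.1 V, ∠V_total = -109.7°.

V_total = 113.1∠-109.7° V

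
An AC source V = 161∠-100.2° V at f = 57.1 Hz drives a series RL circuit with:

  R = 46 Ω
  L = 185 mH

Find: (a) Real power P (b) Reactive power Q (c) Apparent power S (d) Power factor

Step 1 — Angular frequency: ω = 2π·f = 2π·57.1 = 358.8 rad/s.
Step 2 — Component impedances:
  R: Z = R = 46 Ω
  L: Z = jωL = j·358.8·0.185 = 0 + j66.37 Ω
Step 3 — Series combination: Z_total = R + L = 46 + j66.37 Ω = 80.75∠55.3° Ω.
Step 4 — Source phasor: V = 161∠-100.2° V = -28.51 - j158.5 V.
Step 5 — Current: I = V / Z = -1.814 - j0.8275 A = 1.994∠-155.5° A.
Step 6 — Complex power: S = V·I* = 182.8 + j263.8 VA.
Step 7 — Real power: P = Re(S) = 182.8 W.
Step 8 — Reactive power: Q = Im(S) = 263.8 VAR.
Step 9 — Apparent power: |S| = 321 VA.
Step 10 — Power factor: PF = P/|S| = 0.5696 (lagging).

(a) P = 182.8 W  (b) Q = 263.8 VAR  (c) S = 321 VA  (d) PF = 0.5696 (lagging)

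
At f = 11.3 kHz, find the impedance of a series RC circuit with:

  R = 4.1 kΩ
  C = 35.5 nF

Step 1 — Angular frequency: ω = 2π·f = 2π·1.13e+04 = 7.1e+04 rad/s.
Step 2 — Component impedances:
  R: Z = R = 4100 Ω
  C: Z = 1/(jωC) = -j/(ω·C) = 0 - j396.7 Ω
Step 3 — Series combination: Z_total = R + C = 4100 - j396.7 Ω = 4119∠-5.5° Ω.

Z = 4100 - j396.7 Ω = 4119∠-5.5° Ω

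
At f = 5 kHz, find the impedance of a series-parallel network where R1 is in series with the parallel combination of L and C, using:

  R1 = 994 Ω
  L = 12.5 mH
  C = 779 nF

Step 1 — Angular frequency: ω = 2π·f = 2π·5000 = 3.142e+04 rad/s.
Step 2 — Component impedances:
  R1: Z = R = 994 Ω
  L: Z = jωL = j·3.142e+04·0.0125 = 0 + j392.7 Ω
  C: Z = 1/(jωC) = -j/(ω·C) = 0 - j40.86 Ω
Step 3 — Parallel branch: L || C = 1/(1/L + 1/C) = 0 - j45.61 Ω.
Step 4 — Series with R1: Z_total = R1 + (L || C) = 994 - j45.61 Ω = 995∠-2.6° Ω.

Z = 994 - j45.61 Ω = 995∠-2.6° Ω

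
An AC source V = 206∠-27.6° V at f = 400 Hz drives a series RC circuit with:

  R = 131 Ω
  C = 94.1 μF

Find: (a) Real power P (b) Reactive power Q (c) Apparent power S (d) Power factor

Step 1 — Angular frequency: ω = 2π·f = 2π·400 = 2513 rad/s.
Step 2 — Component impedances:
  R: Z = R = 131 Ω
  C: Z = 1/(jωC) = -j/(ω·C) = 0 - j4.228 Ω
Step 3 — Series combination: Z_total = R + C = 131 - j4.228 Ω = 131.1∠-1.8° Ω.
Step 4 — Source phasor: V = 206∠-27.6° V = 182.6 - j95.44 V.
Step 5 — Current: I = V / Z = 1.416 - j0.6828 A = 1.572∠-25.8° A.
Step 6 — Complex power: S = V·I* = 323.6 - j10.45 VA.
Step 7 — Real power: P = Re(S) = 323.6 W.
Step 8 — Reactive power: Q = Im(S) = -10.45 VAR.
Step 9 — Apparent power: |S| = 323.8 VA.
Step 10 — Power factor: PF = P/|S| = 0.9995 (leading).

(a) P = 323.6 W  (b) Q = -10.45 VAR  (c) S = 323.8 VA  (d) PF = 0.9995 (leading)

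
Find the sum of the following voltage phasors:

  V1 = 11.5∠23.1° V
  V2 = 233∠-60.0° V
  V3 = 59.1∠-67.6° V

Step 1 — Convert each phasor to rectangular form:
  V1 = 11.5·(cos(23.1°) + j·sin(23.1°)) = 10.58 + j4.512 V
  V2 = 233·(cos(-60.0°) + j·sin(-60.0°)) = 116.5 - j201.8 V
  V3 = 59.1·(cos(-67.6°) + j·sin(-67.6°)) = 22.52 - j54.64 V
Step 2 — Sum components: V_total = 149.6 - j251.9 V.
Step 3 — Convert to polar: |V_total| = 293 V, ∠V_total = -59.3°.

V_total = 293∠-59.3° V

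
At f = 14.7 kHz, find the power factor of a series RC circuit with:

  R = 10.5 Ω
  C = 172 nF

Step 1 — Angular frequency: ω = 2π·f = 2π·1.47e+04 = 9.236e+04 rad/s.
Step 2 — Component impedances:
  R: Z = R = 10.5 Ω
  C: Z = 1/(jωC) = -j/(ω·C) = 0 - j62.95 Ω
Step 3 — Series combination: Z_total = R + C = 10.5 - j62.95 Ω = 63.82∠-80.5° Ω.
Step 4 — Power factor: PF = cos(φ) = Re(Z)/|Z| = 10.5/63.82 = 0.1645.
Step 5 — Type: Im(Z) = -62.95 ⇒ leading (phase φ = -80.5°).

PF = 0.1645 (leading, φ = -80.5°)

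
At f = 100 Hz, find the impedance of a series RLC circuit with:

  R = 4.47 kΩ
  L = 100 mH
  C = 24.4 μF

Step 1 — Angular frequency: ω = 2π·f = 2π·100 = 628.3 rad/s.
Step 2 — Component impedances:
  R: Z = R = 4470 Ω
  L: Z = jωL = j·628.3·0.1 = 0 + j62.83 Ω
  C: Z = 1/(jωC) = -j/(ω·C) = 0 - j65.23 Ω
Step 3 — Series combination: Z_total = R + L + C = 4470 - j2.396 Ω = 4470∠-0.0° Ω.

Z = 4470 - j2.396 Ω = 4470∠-0.0° Ω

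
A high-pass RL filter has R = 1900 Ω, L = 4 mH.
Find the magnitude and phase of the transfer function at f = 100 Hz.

Step 1 — Angular frequency: ω = 2π·100 = 628.3 rad/s.
Step 2 — Transfer function: H(jω) = jωL/(R + jωL).
Step 3 — Numerator jωL = j·2.513; denominator R + jωL = 1900 + j2.513.
Step 4 — H = 1.75e-06 + j0.001323.
Step 5 — Magnitude: |H| = 0.001323 (-57.6 dB); phase: φ = 89.9°.

|H| = 0.001323 (-57.6 dB), φ = 89.9°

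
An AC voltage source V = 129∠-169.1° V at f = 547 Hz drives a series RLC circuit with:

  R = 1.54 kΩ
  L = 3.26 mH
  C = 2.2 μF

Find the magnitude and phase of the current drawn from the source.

Step 1 — Angular frequency: ω = 2π·f = 2π·547 = 3437 rad/s.
Step 2 — Component impedances:
  R: Z = R = 1540 Ω
  L: Z = jωL = j·3437·0.00326 = 0 + j11.2 Ω
  C: Z = 1/(jωC) = -j/(ω·C) = 0 - j132.3 Ω
Step 3 — Series combination: Z_total = R + L + C = 1540 - j121.1 Ω = 1545∠-4.5° Ω.
Step 4 — Source phasor: V = 129∠-169.1° V = -126.7 - j24.39 V.
Step 5 — Ohm's law: I = V / Z_total = (-126.7 - j24.39) / (1540 - j121.1) = -0.08051 - j0.02217 A.
Step 6 — Convert to polar: |I| = 0.08351 A, ∠I = -164.6°.

I = 0.08351∠-164.6° A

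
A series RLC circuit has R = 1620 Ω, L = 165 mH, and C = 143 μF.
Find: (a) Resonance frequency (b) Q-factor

Step 1 — Resonance condition Im(Z)=0 gives ω₀ = 1/√(LC).
Step 2 — ω₀ = 1/√(0.165·0.000143) = 205.9 rad/s.
Step 3 — f₀ = ω₀/(2π) = 32.76 Hz.
Step 4 — Series Q: Q = ω₀L/R = 205.9·0.165/1620 = 0.02097.

(a) f₀ = 32.76 Hz  (b) Q = 0.02097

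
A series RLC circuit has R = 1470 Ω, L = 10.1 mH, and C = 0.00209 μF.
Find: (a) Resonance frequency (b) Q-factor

Step 1 — Resonance condition Im(Z)=0 gives ω₀ = 1/√(LC).
Step 2 — ω₀ = 1/√(0.0101·2.09e-09) = 2.177e+05 rad/s.
Step 3 — f₀ = ω₀/(2π) = 3.464e+04 Hz.
Step 4 — Series Q: Q = ω₀L/R = 2.177e+05·0.0101/1470 = 1.495.

(a) f₀ = 3.464e+04 Hz  (b) Q = 1.495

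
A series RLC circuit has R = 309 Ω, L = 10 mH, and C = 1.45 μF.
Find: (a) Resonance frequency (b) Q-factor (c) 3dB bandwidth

Step 1 — Resonance condition Im(Z)=0 gives ω₀ = 1/√(LC).
Step 2 — ω₀ = 1/√(0.01·1.45e-06) = 8305 rad/s.
Step 3 — f₀ = ω₀/(2π) = 1322 Hz.
Step 4 — Series Q: Q = ω₀L/R = 8305·0.01/309 = 0.2688.
Step 5 — 3dB bandwidth: Δω = ω₀/Q = 3.09e+04 rad/s; BW = Δω/(2π) = 4918 Hz.

(a) f₀ = 1322 Hz  (b) Q = 0.2688  (c) BW = 4918 Hz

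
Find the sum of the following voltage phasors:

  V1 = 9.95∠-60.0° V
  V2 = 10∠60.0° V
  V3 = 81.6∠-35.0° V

Step 1 — Convert each phasor to rectangular form:
  V1 = 9.95·(cos(-60.0°) + j·sin(-60.0°)) = 4.975 - j8.617 V
  V2 = 10·(cos(60.0°) + j·sin(60.0°)) = 5 + j8.66 V
  V3 = 81.6·(cos(-35.0°) + j·sin(-35.0°)) = 66.84 - j46.8 V
Step 2 — Sum components: V_total = 76.82 - j46.76 V.
Step 3 — Convert to polar: |V_total| = 89.93 V, ∠V_total = -31.3°.

V_total = 89.93∠-31.3° V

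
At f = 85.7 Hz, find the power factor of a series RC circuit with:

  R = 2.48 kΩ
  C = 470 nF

Step 1 — Angular frequency: ω = 2π·f = 2π·85.7 = 538.5 rad/s.
Step 2 — Component impedances:
  R: Z = R = 2480 Ω
  C: Z = 1/(jωC) = -j/(ω·C) = 0 - j3951 Ω
Step 3 — Series combination: Z_total = R + C = 2480 - j3951 Ω = 4665∠-57.9° Ω.
Step 4 — Power factor: PF = cos(φ) = Re(Z)/|Z| = 2480/4665 = 0.5316.
Step 5 — Type: Im(Z) = -3951 ⇒ leading (phase φ = -57.9°).

PF = 0.5316 (leading, φ = -57.9°)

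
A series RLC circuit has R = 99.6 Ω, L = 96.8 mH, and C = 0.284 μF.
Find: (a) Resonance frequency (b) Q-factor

Step 1 — Resonance condition Im(Z)=0 gives ω₀ = 1/√(LC).
Step 2 — ω₀ = 1/√(0.0968·2.84e-07) = 6031 rad/s.
Step 3 — f₀ = ω₀/(2π) = 959.9 Hz.
Step 4 — Series Q: Q = ω₀L/R = 6031·0.0968/99.6 = 5.862.

(a) f₀ = 959.9 Hz  (b) Q = 5.862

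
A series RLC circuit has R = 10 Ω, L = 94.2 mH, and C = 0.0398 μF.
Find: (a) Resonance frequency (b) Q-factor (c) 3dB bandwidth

Step 1 — Resonance: ω₀ = 1/√(LC) = 1/√(0.0942·3.98e-08) = 1.633e+04 rad/s.
Step 2 — f₀ = ω₀/(2π) = 2599 Hz.
Step 3 — Series Q: Q = ω₀L/R = 1.633e+04·0.0942/10 = 153.8.
Step 4 — Bandwidth: Δω = ω₀/Q = 106.2 rad/s; BW = Δω/(2π) = 16.9 Hz.

(a) f₀ = 2599 Hz  (b) Q = 153.8  (c) BW = 16.9 Hz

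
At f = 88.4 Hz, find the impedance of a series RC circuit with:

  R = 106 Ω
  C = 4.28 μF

Step 1 — Angular frequency: ω = 2π·f = 2π·88.4 = 555.4 rad/s.
Step 2 — Component impedances:
  R: Z = R = 106 Ω
  C: Z = 1/(jωC) = -j/(ω·C) = 0 - j420.7 Ω
Step 3 — Series combination: Z_total = R + C = 106 - j420.7 Ω = 433.8∠-75.9° Ω.

Z = 106 - j420.7 Ω = 433.8∠-75.9° Ω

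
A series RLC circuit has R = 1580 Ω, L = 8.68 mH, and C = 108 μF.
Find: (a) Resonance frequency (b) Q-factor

Step 1 — Resonance condition Im(Z)=0 gives ω₀ = 1/√(LC).
Step 2 — ω₀ = 1/√(0.00868·0.000108) = 1033 rad/s.
Step 3 — f₀ = ω₀/(2π) = 164.4 Hz.
Step 4 — Series Q: Q = ω₀L/R = 1033·0.00868/1580 = 0.005674.

(a) f₀ = 164.4 Hz  (b) Q = 0.005674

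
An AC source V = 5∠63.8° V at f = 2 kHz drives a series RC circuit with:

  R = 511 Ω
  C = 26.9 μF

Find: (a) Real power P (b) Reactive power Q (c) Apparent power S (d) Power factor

Step 1 — Angular frequency: ω = 2π·f = 2π·2000 = 1.257e+04 rad/s.
Step 2 — Component impedances:
  R: Z = R = 511 Ω
  C: Z = 1/(jωC) = -j/(ω·C) = 0 - j2.958 Ω
Step 3 — Series combination: Z_total = R + C = 511 - j2.958 Ω = 511∠-0.3° Ω.
Step 4 — Source phasor: V = 5∠63.8° V = 2.208 + j4.486 V.
Step 5 — Current: I = V / Z = 0.004269 + j0.008804 A = 0.009785∠64.1° A.
Step 6 — Complex power: S = V·I* = 0.04892 - j0.0002832 VA.
Step 7 — Real power: P = Re(S) = 0.04892 W.
Step 8 — Reactive power: Q = Im(S) = -0.0002832 VAR.
Step 9 — Apparent power: |S| = 0.04892 VA.
Step 10 — Power factor: PF = P/|S| = 1 (leading).

(a) P = 0.04892 W  (b) Q = -0.0002832 VAR  (c) S = 0.04892 VA  (d) PF = 1 (leading)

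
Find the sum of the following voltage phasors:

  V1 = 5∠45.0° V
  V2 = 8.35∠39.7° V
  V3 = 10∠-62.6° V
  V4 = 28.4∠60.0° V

Step 1 — Convert each phasor to rectangular form:
  V1 = 5·(cos(45.0°) + j·sin(45.0°)) = 3.536 + j3.536 V
  V2 = 8.35·(cos(39.7°) + j·sin(39.7°)) = 6.424 + j5.334 V
  V3 = 10·(cos(-62.6°) + j·sin(-62.6°)) = 4.602 - j8.878 V
  V4 = 28.4·(cos(60.0°) + j·sin(60.0°)) = 14.2 + j24.6 V
Step 2 — Sum components: V_total = 28.76 + j24.59 V.
Step 3 — Convert to polar: |V_total| = 37.84 V, ∠V_total = 40.5°.

V_total = 37.84∠40.5° V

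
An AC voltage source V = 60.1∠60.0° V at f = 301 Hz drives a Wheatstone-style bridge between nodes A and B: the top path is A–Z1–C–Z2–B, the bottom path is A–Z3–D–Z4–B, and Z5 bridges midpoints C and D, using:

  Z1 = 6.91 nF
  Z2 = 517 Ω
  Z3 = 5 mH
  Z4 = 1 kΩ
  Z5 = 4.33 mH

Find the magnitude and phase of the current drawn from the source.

Step 1 — Angular frequency: ω = 2π·f = 2π·301 = 1891 rad/s.
Step 2 — Component impedances:
  Z1: Z = 1/(jωC) = -j/(ω·C) = 0 - j7.652e+04 Ω
  Z2: Z = R = 517 Ω
  Z3: Z = jωL = j·1891·0.005 = 0 + j9.456 Ω
  Z4: Z = R = 1000 Ω
  Z5: Z = jωL = j·1891·0.00433 = 0 + j8.189 Ω
Step 3 — Bridge requires nodal analysis (the Z5 bridge couples midpoints C and D, so the two paths cannot be reduced to a simple series/parallel combination). Setting node B to ground and injecting 1 A at node A, the 3-node admittance system at A, C, D solves to V_A = Z_AB = 340.8 + j13.02 Ω = 341.1∠2.2° Ω.
Step 4 — Source phasor: V = 60.1∠60.0° V = 30.05 + j52.05 V.
Step 5 — Ohm's law: I = V / Z_total = (30.05 + j52.05) / (340.8 + j13.02) = 0.09386 + j0.1491 A.
Step 6 — Convert to polar: |I| = 0.1762 A, ∠I = 57.8°.

I = 0.1762∠57.8° A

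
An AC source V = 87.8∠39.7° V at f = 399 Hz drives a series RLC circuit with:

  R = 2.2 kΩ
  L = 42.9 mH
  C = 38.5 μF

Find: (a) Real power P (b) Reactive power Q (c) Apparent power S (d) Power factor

Step 1 — Angular frequency: ω = 2π·f = 2π·399 = 2507 rad/s.
Step 2 — Component impedances:
  R: Z = R = 2200 Ω
  L: Z = jωL = j·2507·0.0429 = 0 + j107.5 Ω
  C: Z = 1/(jωC) = -j/(ω·C) = 0 - j10.36 Ω
Step 3 — Series combination: Z_total = R + L + C = 2200 + j97.19 Ω = 2202∠2.5° Ω.
Step 4 — Source phasor: V = 87.8∠39.7° V = 67.55 + j56.08 V.
Step 5 — Current: I = V / Z = 0.03177 + j0.02409 A = 0.03987∠37.2° A.
Step 6 — Complex power: S = V·I* = 3.497 + j0.1545 VA.
Step 7 — Real power: P = Re(S) = 3.497 W.
Step 8 — Reactive power: Q = Im(S) = 0.1545 VAR.
Step 9 — Apparent power: |S| = 3.501 VA.
Step 10 — Power factor: PF = P/|S| = 0.999 (lagging).

(a) P = 3.497 W  (b) Q = 0.1545 VAR  (c) S = 3.501 VA  (d) PF = 0.999 (lagging)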